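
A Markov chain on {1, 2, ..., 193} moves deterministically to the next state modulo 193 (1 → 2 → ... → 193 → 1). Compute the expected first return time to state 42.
E[T_42 | X_0 = 42] = 193

The chain cycles deterministically, so starting at state 42 it returns in exactly 193 steps. Equivalently, the stationary distribution is uniform π_j = 1/193 for every state j, so by Kac's formula E[T_42] = 1/π_42 = 193.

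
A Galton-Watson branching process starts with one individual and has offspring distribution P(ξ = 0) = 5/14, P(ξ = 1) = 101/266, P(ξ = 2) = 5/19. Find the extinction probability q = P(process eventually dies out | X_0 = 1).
q = 1

Mean offspring μ = 0·5/14 + 1·101/266 + 2·5/19 = 241/266 ≤ 1. For μ ≤ 1 with offspring not concentrated at 1, the Galton-Watson process goes extinct almost surely, so q = 1.
(Algebraic check: The pgf is f(s) = 5/14 + 101/266·s + 5/19·s². The extinction probability q is the smallest fixed point of f in [0, 1]. Setting s = f(s):
  5/19·s² + (101/266 − 1)·s + 5/14 = 0
  5/19·s² − (5/14 + 5/19)·s + 5/14 = 0
which factors as (s − 1)·(5/19·s − 5/14) = 0, giving roots s = 1 and s = (5/14)/(5/19) = 19/14. Since 19/14 ≥ 1, the smallest root in [0, 1] is s = 1.)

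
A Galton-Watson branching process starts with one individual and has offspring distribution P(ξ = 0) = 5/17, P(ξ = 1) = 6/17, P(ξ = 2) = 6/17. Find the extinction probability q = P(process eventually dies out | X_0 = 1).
q = 5/6

The pgf is f(s) = 5/17 + 6/17·s + 6/17·s². The extinction probability q is the smallest fixed point of f in [0, 1]. Setting s = f(s):
  6/17·s² + (6/17 − 1)·s + 5/17 = 0
  6/17·s² − (5/17 + 6/17)·s + 5/17 = 0
which factors as (s − 1)·(6/17·s − 5/17) = 0, giving roots s = 1 and s = (5/17)/(6/17) = 5/6.
Mean offspring μ = 6/17 + 2·6/17 = 18/17 > 1 (supercritical), so q < 1. The extinction probability is the smaller root: q = (5/17)/(6/17) = 5/6.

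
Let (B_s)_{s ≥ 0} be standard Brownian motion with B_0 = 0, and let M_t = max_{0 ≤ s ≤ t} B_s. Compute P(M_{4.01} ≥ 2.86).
P(M_{4.01} ≥ 2.86) = 2·P(B_{4.01} ≥ 2.86) = 2(1 − Φ(2.86/√4.01)) ≈ 0.1532

By the reflection principle for Brownian motion, P(M_t ≥ a) = 2 · P(B_t ≥ a) for a ≥ 0. Since B_t ~ N(0, t), P(B_t ≥ 2.86) = 1 − Φ(2.86/√t) = 1 − Φ(2.86/√4.01) = 1 − Φ(1.4282). So
  P(M_{4.01} ≥ 2.86) = 2(1 − Φ(1.4282)) ≈ 0.1532.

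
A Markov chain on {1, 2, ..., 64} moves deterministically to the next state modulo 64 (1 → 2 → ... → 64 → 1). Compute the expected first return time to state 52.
E[T_52 | X_0 = 52] = 64

The chain cycles deterministically, so starting at state 52 it returns in exactly 64 steps. Equivalently, the stationary distribution is uniform π_j = 1/64 for every state j, so by Kac's formula E[T_52] = 1/π_52 = 64.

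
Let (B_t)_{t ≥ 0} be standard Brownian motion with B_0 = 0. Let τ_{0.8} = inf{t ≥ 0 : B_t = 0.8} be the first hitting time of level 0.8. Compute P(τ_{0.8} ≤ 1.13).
P(τ_{0.8} ≤ 1.13) = 2(1 − Φ(0.8/√1.13)) = 2(1 − Φ(0.7526)) ≈ 0.4517

By the reflection principle for standard BM, P(τ_b ≤ t) = 2 · P(B_t ≥ b). Since B_t ~ N(0, t), P(B_t ≥ 0.8) = 1 − Φ(0.8/√t) = 1 − Φ(0.8/√1.13) = 1 − Φ(0.7526) ≈ 0.22585. Doubling: P(τ_{0.8} ≤ 1.13) ≈ 2 · 0.22585 = 0.45170 ≈ 0.4517.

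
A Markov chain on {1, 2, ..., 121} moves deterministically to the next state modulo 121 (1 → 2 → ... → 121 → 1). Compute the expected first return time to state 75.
E[T_75 | X_0 = 75] = 121

The chain cycles deterministically, so starting at state 75 it returns in exactly 121 steps. Equivalently, the stationary distribution is uniform π_j = 1/121 for every state j, so by Kac's formula E[T_75] = 1/π_75 = 121.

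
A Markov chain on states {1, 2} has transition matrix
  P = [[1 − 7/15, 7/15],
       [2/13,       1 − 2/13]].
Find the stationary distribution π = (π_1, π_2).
π_1 = 30/121, π_2 = 91/121

Solve πP = π with π_1 + π_2 = 1. From πP = π: π_1 · (1 − 7/15) + π_2 · 2/13 = π_1 ⇒ π_2 · 2/13 = π_1 · 7/15 ⇒ π_2/π_1 = (7/15)/(2/13) = 91/30. Together with π_1 + π_2 = 1:
  π_1 = (2/13)/(7/15 + 2/13) = (2/13)/(121/195) = 30/121,
  π_2 = (7/15)/(7/15 + 2/13) = (7/15)/(121/195) = 91/121.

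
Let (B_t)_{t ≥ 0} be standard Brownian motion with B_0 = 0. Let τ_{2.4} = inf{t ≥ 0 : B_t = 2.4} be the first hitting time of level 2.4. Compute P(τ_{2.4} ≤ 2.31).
P(τ_{2.4} ≤ 2.31) = 2(1 − Φ(2.4/√2.31)) = 2(1 − Φ(1.5791)) ≈ 0.1143

By the reflection principle for standard BM, P(τ_b ≤ t) = 2 · P(B_t ≥ b). Since B_t ~ N(0, t), P(B_t ≥ 2.4) = 1 − Φ(2.4/√t) = 1 − Φ(2.4/√2.31) = 1 − Φ(1.5791) ≈ 0.05716. Doubling: P(τ_{2.4} ≤ 2.31) ≈ 2 · 0.05716 = 0.11432 ≈ 0.1143.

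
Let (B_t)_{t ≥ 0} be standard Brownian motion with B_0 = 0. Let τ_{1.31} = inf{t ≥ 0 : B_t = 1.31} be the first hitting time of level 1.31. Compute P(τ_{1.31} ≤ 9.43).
P(τ_{1.31} ≤ 9.43) = 2(1 − Φ(1.31/√9.43)) = 2(1 − Φ(0.4266)) ≈ 0.6697

By the reflection principle for standard BM, P(τ_b ≤ t) = 2 · P(B_t ≥ b). Since B_t ~ N(0, t), P(B_t ≥ 1.31) = 1 − Φ(1.31/√t) = 1 − Φ(1.31/√9.43) = 1 − Φ(0.4266) ≈ 0.33484. Doubling: P(τ_{1.31} ≤ 9.43) ≈ 2 · 0.33484 = 0.66968 ≈ 0.6697.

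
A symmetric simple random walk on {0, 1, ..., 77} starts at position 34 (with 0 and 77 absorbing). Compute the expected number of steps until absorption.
E[τ | X_0 = 34] = 1462

Let v_k = E[τ | X_0 = k]. Boundary: v_0 = v_77 = 0. Recurrence: v_k = 1 + (v_{k-1} + v_{k+1})/2 for 1 ≤ k ≤ 76. The particular solution to v_k − (v_{k-1} + v_{k+1})/2 = 1 is v_k = −k^2. Adding homogeneous solution A + B k and matching boundaries gives v_k = k (77 − k). Substituting k = 34: v_34 = 34 · 43 = 1462.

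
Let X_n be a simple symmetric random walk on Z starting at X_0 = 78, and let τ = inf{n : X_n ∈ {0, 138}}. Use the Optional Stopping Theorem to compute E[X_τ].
E[X_τ] = 78

X_n is a martingale and τ is a bounded-mean stopping time (indeed τ is finite a.s. with bounded expectation since the walk is in a bounded region). By the OST, E[X_τ] = E[X_0] = 78. Equivalently: E[X_τ] = 138 · P(hit 138 first) + 0 · P(hit 0 first) = 138 · (78/138) = 78.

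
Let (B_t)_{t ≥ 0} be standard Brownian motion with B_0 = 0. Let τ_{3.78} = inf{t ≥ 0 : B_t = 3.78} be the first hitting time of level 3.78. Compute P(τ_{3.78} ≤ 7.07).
P(τ_{3.78} ≤ 7.07) = 2(1 − Φ(3.78/√7.07)) = 2(1 − Φ(1.4216)) ≈ 0.1551

By the reflection principle for standard BM, P(τ_b ≤ t) = 2 · P(B_t ≥ b). Since B_t ~ N(0, t), P(B_t ≥ 3.78) = 1 − Φ(3.78/√t) = 1 − Φ(3.78/√7.07) = 1 − Φ(1.4216) ≈ 0.07757. Doubling: P(τ_{3.78} ≤ 7.07) ≈ 2 · 0.07757 = 0.15514 ≈ 0.1551.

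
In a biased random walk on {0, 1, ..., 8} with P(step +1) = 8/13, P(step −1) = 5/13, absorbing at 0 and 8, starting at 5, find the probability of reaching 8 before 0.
P(hit 8 before 0) = (1 − (5/8)^5) / (1 − (5/8)^8) = 5059072/5462197

Let u_k denote P(reach 8 before 0 | start at k). Boundary: u_0 = 0, u_8 = 1. Recurrence: u_k = 8/13·u_{k+1} + 5/13·u_{k-1} for 1 ≤ k ≤ 7. Try u_k = A + B·r^k with r = q/p = (5/13)/(8/13) = 5/8. Substitution satisfies the recurrence; boundary conditions give:
  u_k = (1 − r^k) / (1 − r^N) = (1 − (5/8)^5) / (1 − (5/8)^8) = 5059072/5462197.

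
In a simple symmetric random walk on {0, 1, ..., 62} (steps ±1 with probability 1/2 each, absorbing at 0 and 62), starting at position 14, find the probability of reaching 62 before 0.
P(hit 62 before 0) = 14/62 = 7/31

Let u_k = P(hit 62 before 0 | start at k). Then u_0 = 0, u_62 = 1, and u_k = u_{k-1}/2 + u_{k+1}/2 for 1 ≤ k ≤ 61. This harmonic recurrence is solved by u_k = k/62, giving u_14 = 14/62 = 7/31.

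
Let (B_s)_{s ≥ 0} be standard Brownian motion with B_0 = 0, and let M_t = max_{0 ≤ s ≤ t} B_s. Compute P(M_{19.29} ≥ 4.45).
P(M_{19.29} ≥ 4.45) = 2·P(B_{19.29} ≥ 4.45) = 2(1 − Φ(4.45/√19.29)) ≈ 0.3110

By the reflection principle for Brownian motion, P(M_t ≥ a) = 2 · P(B_t ≥ a) for a ≥ 0. Since B_t ~ N(0, t), P(B_t ≥ 4.45) = 1 − Φ(4.45/√t) = 1 − Φ(4.45/√19.29) = 1 − Φ(1.0132). So
  P(M_{19.29} ≥ 4.45) = 2(1 − Φ(1.0132)) ≈ 0.3110.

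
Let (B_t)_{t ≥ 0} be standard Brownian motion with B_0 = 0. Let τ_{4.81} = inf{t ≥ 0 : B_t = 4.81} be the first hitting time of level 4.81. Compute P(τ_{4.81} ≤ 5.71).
P(τ_{4.81} ≤ 5.71) = 2(1 − Φ(4.81/√5.71)) = 2(1 − Φ(2.0129)) ≈ 0.0441

By the reflection principle for standard BM, P(τ_b ≤ t) = 2 · P(B_t ≥ b). Since B_t ~ N(0, t), P(B_t ≥ 4.81) = 1 − Φ(4.81/√t) = 1 − Φ(4.81/√5.71) = 1 − Φ(2.0129) ≈ 0.02206. Doubling: P(τ_{4.81} ≤ 5.71) ≈ 2 · 0.02206 = 0.04412 ≈ 0.0441.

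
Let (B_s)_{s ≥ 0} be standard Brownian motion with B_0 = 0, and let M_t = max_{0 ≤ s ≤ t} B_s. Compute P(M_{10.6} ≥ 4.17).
P(M_{10.6} ≥ 4.17) = 2·P(B_{10.6} ≥ 4.17) = 2(1 − Φ(4.17/√10.6)) ≈ 0.2003

By the reflection principle for Brownian motion, P(M_t ≥ a) = 2 · P(B_t ≥ a) for a ≥ 0. Since B_t ~ N(0, t), P(B_t ≥ 4.17) = 1 − Φ(4.17/√t) = 1 − Φ(4.17/√10.6) = 1 − Φ(1.2808). So
  P(M_{10.6} ≥ 4.17) = 2(1 − Φ(1.2808)) ≈ 0.2003.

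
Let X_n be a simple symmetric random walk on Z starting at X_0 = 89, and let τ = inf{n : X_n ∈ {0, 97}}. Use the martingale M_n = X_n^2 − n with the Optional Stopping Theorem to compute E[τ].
E[τ] = 712

M_n = X_n^2 − n is a martingale (since E[X_{n+1}^2 | F_n] = X_n^2 + 1). By OST (τ has finite mean in a bounded region), E[M_τ] = E[M_0] = X_0^2 − 0 = 89^2 = 7921. Also E[M_τ] = E[X_τ^2] − E[τ]. The walk exits at 0 or 97, with P(hit 97 first) = 89/97, so E[X_τ^2] = 97^2 · 89/97 + 0 = 8633. Thus E[τ] = E[X_τ^2] − E[M_τ] = 8633 − 7921 = 712 = 89(97 − 89) = 712.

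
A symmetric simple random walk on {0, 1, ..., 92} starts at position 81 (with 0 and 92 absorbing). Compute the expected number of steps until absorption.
E[τ | X_0 = 81] = 891

Let v_k = E[τ | X_0 = k]. Boundary: v_0 = v_92 = 0. Recurrence: v_k = 1 + (v_{k-1} + v_{k+1})/2 for 1 ≤ k ≤ 91. The particular solution to v_k − (v_{k-1} + v_{k+1})/2 = 1 is v_k = −k^2. Adding homogeneous solution A + B k and matching boundaries gives v_k = k (92 − k). Substituting k = 81: v_81 = 81 · 11 = 891.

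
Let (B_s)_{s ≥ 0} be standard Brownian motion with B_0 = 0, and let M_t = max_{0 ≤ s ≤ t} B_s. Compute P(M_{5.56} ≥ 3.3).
P(M_{5.56} ≥ 3.3) = 2·P(B_{5.56} ≥ 3.3) = 2(1 − Φ(3.3/√5.56)) ≈ 0.1617

By the reflection principle for Brownian motion, P(M_t ≥ a) = 2 · P(B_t ≥ a) for a ≥ 0. Since B_t ~ N(0, t), P(B_t ≥ 3.3) = 1 − Φ(3.3/√t) = 1 − Φ(3.3/√5.56) = 1 − Φ(1.3995). So
  P(M_{5.56} ≥ 3.3) = 2(1 − Φ(1.3995)) ≈ 0.1617.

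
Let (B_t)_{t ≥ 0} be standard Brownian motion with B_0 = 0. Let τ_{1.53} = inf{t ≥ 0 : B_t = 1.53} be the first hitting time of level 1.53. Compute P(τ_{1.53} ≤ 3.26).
P(τ_{1.53} ≤ 3.26) = 2(1 − Φ(1.53/√3.26)) = 2(1 − Φ(0.8474)) ≈ 0.3968

By the reflection principle for standard BM, P(τ_b ≤ t) = 2 · P(B_t ≥ b). Since B_t ~ N(0, t), P(B_t ≥ 1.53) = 1 − Φ(1.53/√t) = 1 − Φ(1.53/√3.26) = 1 − Φ(0.8474) ≈ 0.19839. Doubling: P(τ_{1.53} ≤ 3.26) ≈ 2 · 0.19839 = 0.39678 ≈ 0.3968.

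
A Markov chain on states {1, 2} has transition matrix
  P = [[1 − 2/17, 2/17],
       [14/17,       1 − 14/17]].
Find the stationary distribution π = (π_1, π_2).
π_1 = 7/8, π_2 = 1/8

Solve πP = π with π_1 + π_2 = 1. From πP = π: π_1 · (1 − 2/17) + π_2 · 14/17 = π_1 ⇒ π_2 · 14/17 = π_1 · 2/17 ⇒ π_2/π_1 = (2/17)/(14/17) = 1/7. Together with π_1 + π_2 = 1:
  π_1 = (14/17)/(2/17 + 14/17) = (14/17)/(16/17) = 7/8,
  π_2 = (2/17)/(2/17 + 14/17) = (2/17)/(16/17) = 1/8.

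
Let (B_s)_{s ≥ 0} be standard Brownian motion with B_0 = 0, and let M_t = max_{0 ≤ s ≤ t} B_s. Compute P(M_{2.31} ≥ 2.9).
P(M_{2.31} ≥ 2.9) = 2·P(B_{2.31} ≥ 2.9) = 2(1 − Φ(2.9/√2.31)) ≈ 0.0564

By the reflection principle for Brownian motion, P(M_t ≥ a) = 2 · P(B_t ≥ a) for a ≥ 0. Since B_t ~ N(0, t), P(B_t ≥ 2.9) = 1 − Φ(2.9/√t) = 1 − Φ(2.9/√2.31) = 1 − Φ(1.9081). So
  P(M_{2.31} ≥ 2.9) = 2(1 − Φ(1.9081)) ≈ 0.0564.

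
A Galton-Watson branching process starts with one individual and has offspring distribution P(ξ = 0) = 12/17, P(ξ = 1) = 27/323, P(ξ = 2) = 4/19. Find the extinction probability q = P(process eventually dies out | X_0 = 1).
q = 1

Mean offspring μ = 0·12/17 + 1·27/323 + 2·4/19 = 163/323 ≤ 1. For μ ≤ 1 with offspring not concentrated at 1, the Galton-Watson process goes extinct almost surely, so q = 1.
(Algebraic check: The pgf is f(s) = 12/17 + 27/323·s + 4/19·s². The extinction probability q is the smallest fixed point of f in [0, 1]. Setting s = f(s):
  4/19·s² + (27/323 − 1)·s + 12/17 = 0
  4/19·s² − (12/17 + 4/19)·s + 12/17 = 0
which factors as (s − 1)·(4/19·s − 12/17) = 0, giving roots s = 1 and s = (12/17)/(4/19) = 57/17. Since 57/17 ≥ 1, the smallest root in [0, 1] is s = 1.)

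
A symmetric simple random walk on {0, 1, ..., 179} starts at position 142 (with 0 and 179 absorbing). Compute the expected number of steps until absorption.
E[τ | X_0 = 142] = 5254

Let v_k = E[τ | X_0 = k]. Boundary: v_0 = v_179 = 0. Recurrence: v_k = 1 + (v_{k-1} + v_{k+1})/2 for 1 ≤ k ≤ 178. The particular solution to v_k − (v_{k-1} + v_{k+1})/2 = 1 is v_k = −k^2. Adding homogeneous solution A + B k and matching boundaries gives v_k = k (179 − k). Substituting k = 142: v_142 = 142 · 37 = 5254.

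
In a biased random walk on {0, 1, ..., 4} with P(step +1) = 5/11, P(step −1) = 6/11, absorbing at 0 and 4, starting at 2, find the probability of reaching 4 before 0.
P(hit 4 before 0) = (1 − (6/5)^2) / (1 − (6/5)^4) = 25/61

Let u_k denote P(reach 4 before 0 | start at k). Boundary: u_0 = 0, u_4 = 1. Recurrence: u_k = 5/11·u_{k+1} + 6/11·u_{k-1} for 1 ≤ k ≤ 3. Try u_k = A + B·r^k with r = q/p = (6/11)/(5/11) = 6/5. Substitution satisfies the recurrence; boundary conditions give:
  u_k = (1 − r^k) / (1 − r^N) = (1 − (6/5)^2) / (1 − (6/5)^4) = 25/61.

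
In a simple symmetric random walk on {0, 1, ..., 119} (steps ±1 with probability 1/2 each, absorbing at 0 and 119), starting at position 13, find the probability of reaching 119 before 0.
P(hit 119 before 0) = 13/119

Let u_k = P(hit 119 before 0 | start at k). Then u_0 = 0, u_119 = 1, and u_k = u_{k-1}/2 + u_{k+1}/2 for 1 ≤ k ≤ 118. This harmonic recurrence is solved by u_k = k/119, giving u_13 = 13/119.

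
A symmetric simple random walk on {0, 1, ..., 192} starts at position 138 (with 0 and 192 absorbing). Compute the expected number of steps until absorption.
E[τ | X_0 = 138] = 7452

Let v_k = E[τ | X_0 = k]. Boundary: v_0 = v_192 = 0. Recurrence: v_k = 1 + (v_{k-1} + v_{k+1})/2 for 1 ≤ k ≤ 191. The particular solution to v_k − (v_{k-1} + v_{k+1})/2 = 1 is v_k = −k^2. Adding homogeneous solution A + B k and matching boundaries gives v_k = k (192 − k). Substituting k = 138: v_138 = 138 · 54 = 7452.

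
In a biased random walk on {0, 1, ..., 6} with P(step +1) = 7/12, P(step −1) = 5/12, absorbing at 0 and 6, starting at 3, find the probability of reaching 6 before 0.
P(hit 6 before 0) = (1 − (5/7)^3) / (1 − (5/7)^6) = 343/468

Let u_k denote P(reach 6 before 0 | start at k). Boundary: u_0 = 0, u_6 = 1. Recurrence: u_k = 7/12·u_{k+1} + 5/12·u_{k-1} for 1 ≤ k ≤ 5. Try u_k = A + B·r^k with r = q/p = (5/12)/(7/12) = 5/7. Substitution satisfies the recurrence; boundary conditions give:
  u_k = (1 − r^k) / (1 − r^N) = (1 − (5/7)^3) / (1 − (5/7)^6) = 343/468.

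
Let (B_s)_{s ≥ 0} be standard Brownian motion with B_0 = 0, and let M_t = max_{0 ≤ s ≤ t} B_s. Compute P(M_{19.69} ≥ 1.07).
P(M_{19.69} ≥ 1.07) = 2·P(B_{19.69} ≥ 1.07) = 2(1 − Φ(1.07/√19.69)) ≈ 0.8095

By the reflection principle for Brownian motion, P(M_t ≥ a) = 2 · P(B_t ≥ a) for a ≥ 0. Since B_t ~ N(0, t), P(B_t ≥ 1.07) = 1 − Φ(1.07/√t) = 1 − Φ(1.07/√19.69) = 1 − Φ(0.2411). So
  P(M_{19.69} ≥ 1.07) = 2(1 − Φ(0.2411)) ≈ 0.8095.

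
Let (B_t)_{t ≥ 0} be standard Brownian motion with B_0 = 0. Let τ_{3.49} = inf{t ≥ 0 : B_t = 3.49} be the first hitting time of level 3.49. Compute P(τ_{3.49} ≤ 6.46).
P(τ_{3.49} ≤ 6.46) = 2(1 − Φ(3.49/√6.46)) = 2(1 − Φ(1.3731)) ≈ 0.1697

By the reflection principle for standard BM, P(τ_b ≤ t) = 2 · P(B_t ≥ b). Since B_t ~ N(0, t), P(B_t ≥ 3.49) = 1 − Φ(3.49/√t) = 1 − Φ(3.49/√6.46) = 1 − Φ(1.3731) ≈ 0.08486. Doubling: P(τ_{3.49} ≤ 6.46) ≈ 2 · 0.08486 = 0.16972 ≈ 0.1697.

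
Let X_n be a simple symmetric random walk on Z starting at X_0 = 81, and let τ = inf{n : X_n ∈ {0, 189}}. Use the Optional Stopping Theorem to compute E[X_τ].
E[X_τ] = 81

X_n is a martingale and τ is a bounded-mean stopping time (indeed τ is finite a.s. with bounded expectation since the walk is in a bounded region). By the OST, E[X_τ] = E[X_0] = 81. Equivalently: E[X_τ] = 189 · P(hit 189 first) + 0 · P(hit 0 first) = 189 · (81/189) = 81.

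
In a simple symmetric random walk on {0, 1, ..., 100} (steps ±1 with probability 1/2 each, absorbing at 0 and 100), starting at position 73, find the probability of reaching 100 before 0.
P(hit 100 before 0) = 73/100

Let u_k = P(hit 100 before 0 | start at k). Then u_0 = 0, u_100 = 1, and u_k = u_{k-1}/2 + u_{k+1}/2 for 1 ≤ k ≤ 99. This harmonic recurrence is solved by u_k = k/100, giving u_73 = 73/100.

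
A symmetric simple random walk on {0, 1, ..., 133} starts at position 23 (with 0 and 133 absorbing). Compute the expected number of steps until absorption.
E[τ | X_0 = 23] = 2530

Let v_k = E[τ | X_0 = k]. Boundary: v_0 = v_133 = 0. Recurrence: v_k = 1 + (v_{k-1} + v_{k+1})/2 for 1 ≤ k ≤ 132. The particular solution to v_k − (v_{k-1} + v_{k+1})/2 = 1 is v_k = −k^2. Adding homogeneous solution A + B k and matching boundaries gives v_k = k (133 − k). Substituting k = 23: v_23 = 23 · 110 = 2530.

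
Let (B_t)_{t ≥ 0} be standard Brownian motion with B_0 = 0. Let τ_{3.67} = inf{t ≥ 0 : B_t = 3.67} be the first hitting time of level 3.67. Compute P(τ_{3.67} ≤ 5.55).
P(τ_{3.67} ≤ 5.55) = 2(1 − Φ(3.67/√5.55)) = 2(1 − Φ(1.5578)) ≈ 0.1193

By the reflection principle for standard BM, P(τ_b ≤ t) = 2 · P(B_t ≥ b). Since B_t ~ N(0, t), P(B_t ≥ 3.67) = 1 − Φ(3.67/√t) = 1 − Φ(3.67/√5.55) = 1 − Φ(1.5578) ≈ 0.05964. Doubling: P(τ_{3.67} ≤ 5.55) ≈ 2 · 0.05964 = 0.11928 ≈ 0.1193.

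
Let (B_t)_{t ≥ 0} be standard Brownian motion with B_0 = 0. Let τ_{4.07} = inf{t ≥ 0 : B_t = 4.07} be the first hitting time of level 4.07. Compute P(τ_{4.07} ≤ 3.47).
P(τ_{4.07} ≤ 3.47) = 2(1 − Φ(4.07/√3.47)) = 2(1 − Φ(2.1849)) ≈ 0.0289

By the reflection principle for standard BM, P(τ_b ≤ t) = 2 · P(B_t ≥ b). Since B_t ~ N(0, t), P(B_t ≥ 4.07) = 1 − Φ(4.07/√t) = 1 − Φ(4.07/√3.47) = 1 − Φ(2.1849) ≈ 0.01445. Doubling: P(τ_{4.07} ≤ 3.47) ≈ 2 · 0.01445 = 0.02890 ≈ 0.0289.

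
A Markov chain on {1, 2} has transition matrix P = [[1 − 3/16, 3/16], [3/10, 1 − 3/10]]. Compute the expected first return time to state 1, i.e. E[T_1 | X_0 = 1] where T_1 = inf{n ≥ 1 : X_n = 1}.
E[T_1 | X_0 = 1] = 1/π_1 = 13/8

For an irreducible recurrent Markov chain with stationary distribution π, E[T_i | X_0 = i] = 1/π_i (Kac's formula). Here π_1 = (3/10)/(3/16 + 3/10) = (3/10)/(39/80) = 8/13, so E[T_1 | X_0 = 1] = 1/π_1 = (3/16 + 3/10)/(3/10) = (39/80)/(3/10) = 13/8.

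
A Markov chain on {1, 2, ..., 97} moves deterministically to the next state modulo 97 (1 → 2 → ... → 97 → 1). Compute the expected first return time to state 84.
E[T_84 | X_0 = 84] = 97

The chain cycles deterministically, so starting at state 84 it returns in exactly 97 steps. Equivalently, the stationary distribution is uniform π_j = 1/97 for every state j, so by Kac's formula E[T_84] = 1/π_84 = 97.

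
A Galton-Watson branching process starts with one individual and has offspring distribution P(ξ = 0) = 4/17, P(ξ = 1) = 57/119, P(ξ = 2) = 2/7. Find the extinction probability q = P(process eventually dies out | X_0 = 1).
q = 14/17

The pgf is f(s) = 4/17 + 57/119·s + 2/7·s². The extinction probability q is the smallest fixed point of f in [0, 1]. Setting s = f(s):
  2/7·s² + (57/119 − 1)·s + 4/17 = 0
  2/7·s² − (4/17 + 2/7)·s + 4/17 = 0
which factors as (s − 1)·(2/7·s − 4/17) = 0, giving roots s = 1 and s = (4/17)/(2/7) = 14/17.
Mean offspring μ = 57/119 + 2·2/7 = 125/119 > 1 (supercritical), so q < 1. The extinction probability is the smaller root: q = (4/17)/(2/7) = 14/17.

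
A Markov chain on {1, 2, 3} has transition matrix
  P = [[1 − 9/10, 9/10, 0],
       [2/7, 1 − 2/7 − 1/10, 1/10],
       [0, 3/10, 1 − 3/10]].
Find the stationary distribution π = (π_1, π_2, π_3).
π = (5/26, 63/104, 21/104)

This is a birth-death chain on three states, which satisfies detailed balance: π_1 · P_{12} = π_2 · P_{21} and π_2 · P_{23} = π_3 · P_{32}.
From π_1 · 9/10 = π_2 · 2/7: π_2/π_1 = (9/10)/(2/7) = 63/20.
From π_2 · 1/10 = π_3 · 3/10: π_3/π_2 = (1/10)/(3/10) = 1/3.
Take π_1 proportional to 1; then unnormalized π = (1, 63/20, 21/20). Normalize by dividing by the sum 26/5:
  π = (5/26, 63/104, 21/104).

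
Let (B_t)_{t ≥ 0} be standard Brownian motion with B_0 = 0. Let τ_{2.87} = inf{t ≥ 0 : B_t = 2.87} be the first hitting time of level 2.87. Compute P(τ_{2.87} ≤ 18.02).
P(τ_{2.87} ≤ 18.02) = 2(1 − Φ(2.87/√18.02)) = 2(1 − Φ(0.6761)) ≈ 0.4990

By the reflection principle for standard BM, P(τ_b ≤ t) = 2 · P(B_t ≥ b). Since B_t ~ N(0, t), P(B_t ≥ 2.87) = 1 − Φ(2.87/√t) = 1 − Φ(2.87/√18.02) = 1 − Φ(0.6761) ≈ 0.24949. Doubling: P(τ_{2.87} ≤ 18.02) ≈ 2 · 0.24949 = 0.49898 ≈ 0.4990.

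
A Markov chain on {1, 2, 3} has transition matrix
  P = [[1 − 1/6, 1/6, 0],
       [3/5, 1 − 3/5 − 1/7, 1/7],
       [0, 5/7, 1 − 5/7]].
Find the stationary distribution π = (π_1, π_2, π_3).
π = (3/4, 5/24, 1/24)

This is a birth-death chain on three states, which satisfies detailed balance: π_1 · P_{12} = π_2 · P_{21} and π_2 · P_{23} = π_3 · P_{32}.
From π_1 · 1/6 = π_2 · 3/5: π_2/π_1 = (1/6)/(3/5) = 5/18.
From π_2 · 1/7 = π_3 · 5/7: π_3/π_2 = (1/7)/(5/7) = 1/5.
Take π_1 proportional to 1; then unnormalized π = (1, 5/18, 1/18). Normalize by dividing by the sum 4/3:
  π = (3/4, 5/24, 1/24).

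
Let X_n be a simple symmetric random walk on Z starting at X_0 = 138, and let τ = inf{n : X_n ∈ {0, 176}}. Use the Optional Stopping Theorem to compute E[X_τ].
E[X_τ] = 138

X_n is a martingale and τ is a bounded-mean stopping time (indeed τ is finite a.s. with bounded expectation since the walk is in a bounded region). By the OST, E[X_τ] = E[X_0] = 138. Equivalently: E[X_τ] = 176 · P(hit 176 first) + 0 · P(hit 0 first) = 176 · (138/176) = 138.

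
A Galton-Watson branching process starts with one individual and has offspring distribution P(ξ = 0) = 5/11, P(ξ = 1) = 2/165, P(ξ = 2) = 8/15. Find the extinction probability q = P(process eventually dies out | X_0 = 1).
q = 75/88

The pgf is f(s) = 5/11 + 2/165·s + 8/15·s². The extinction probability q is the smallest fixed point of f in [0, 1]. Setting s = f(s):
  8/15·s² + (2/165 − 1)·s + 5/11 = 0
  8/15·s² − (5/11 + 8/15)·s + 5/11 = 0
which factors as (s − 1)·(8/15·s − 5/11) = 0, giving roots s = 1 and s = (5/11)/(8/15) = 75/88.
Mean offspring μ = 2/165 + 2·8/15 = 178/165 > 1 (supercritical), so q < 1. The extinction probability is the smaller root: q = (5/11)/(8/15) = 75/88.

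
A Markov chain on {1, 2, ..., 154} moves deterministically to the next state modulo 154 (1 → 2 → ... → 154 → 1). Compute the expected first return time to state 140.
E[T_140 | X_0 = 140] = 154

The chain cycles deterministically, so starting at state 140 it returns in exactly 154 steps. Equivalently, the stationary distribution is uniform π_j = 1/154 for every state j, so by Kac's formula E[T_140] = 1/π_140 = 154.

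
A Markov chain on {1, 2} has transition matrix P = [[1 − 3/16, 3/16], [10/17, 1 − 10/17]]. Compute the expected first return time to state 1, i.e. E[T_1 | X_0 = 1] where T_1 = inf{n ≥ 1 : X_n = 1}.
E[T_1 | X_0 = 1] = 1/π_1 = 211/160

For an irreducible recurrent Markov chain with stationary distribution π, E[T_i | X_0 = i] = 1/π_i (Kac's formula). Here π_1 = (10/17)/(3/16 + 10/17) = (10/17)/(211/272) = 160/211, so E[T_1 | X_0 = 1] = 1/π_1 = (3/16 + 10/17)/(10/17) = (211/272)/(10/17) = 211/160.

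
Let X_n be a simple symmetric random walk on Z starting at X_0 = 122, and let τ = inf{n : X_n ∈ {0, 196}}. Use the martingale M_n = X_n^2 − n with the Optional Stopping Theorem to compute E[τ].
E[τ] = 9028

M_n = X_n^2 − n is a martingale (since E[X_{n+1}^2 | F_n] = X_n^2 + 1). By OST (τ has finite mean in a bounded region), E[M_τ] = E[M_0] = X_0^2 − 0 = 122^2 = 14884. Also E[M_τ] = E[X_τ^2] − E[τ]. The walk exits at 0 or 196, with P(hit 196 first) = 122/196, so E[X_τ^2] = 196^2 · 122/196 + 0 = 23912. Thus E[τ] = E[X_τ^2] − E[M_τ] = 23912 − 14884 = 9028 = 122(196 − 122) = 9028.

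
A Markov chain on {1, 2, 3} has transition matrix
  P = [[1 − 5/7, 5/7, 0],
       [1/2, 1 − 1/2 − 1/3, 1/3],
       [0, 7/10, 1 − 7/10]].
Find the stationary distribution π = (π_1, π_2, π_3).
π = (147/457, 210/457, 100/457)

This is a birth-death chain on three states, which satisfies detailed balance: π_1 · P_{12} = π_2 · P_{21} and π_2 · P_{23} = π_3 · P_{32}.
From π_1 · 5/7 = π_2 · 1/2: π_2/π_1 = (5/7)/(1/2) = 10/7.
From π_2 · 1/3 = π_3 · 7/10: π_3/π_2 = (1/3)/(7/10) = 10/21.
Take π_1 proportional to 1; then unnormalized π = (1, 10/7, 100/147). Normalize by dividing by the sum 457/147:
  π = (147/457, 210/457, 100/457).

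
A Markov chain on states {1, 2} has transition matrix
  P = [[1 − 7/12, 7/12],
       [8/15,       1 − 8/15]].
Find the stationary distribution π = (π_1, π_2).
π_1 = 32/67, π_2 = 35/67

Solve πP = π with π_1 + π_2 = 1. From πP = π: π_1 · (1 − 7/12) + π_2 · 8/15 = π_1 ⇒ π_2 · 8/15 = π_1 · 7/12 ⇒ π_2/π_1 = (7/12)/(8/15) = 35/32. Together with π_1 + π_2 = 1:
  π_1 = (8/15)/(7/12 + 8/15) = (8/15)/(67/60) = 32/67,
  π_2 = (7/12)/(7/12 + 8/15) = (7/12)/(67/60) = 35/67.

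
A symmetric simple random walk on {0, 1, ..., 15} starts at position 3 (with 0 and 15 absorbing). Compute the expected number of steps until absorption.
E[τ | X_0 = 3] = 36

Let v_k = E[τ | X_0 = k]. Boundary: v_0 = v_15 = 0. Recurrence: v_k = 1 + (v_{k-1} + v_{k+1})/2 for 1 ≤ k ≤ 14. The particular solution to v_k − (v_{k-1} + v_{k+1})/2 = 1 is v_k = −k^2. Adding homogeneous solution A + B k and matching boundaries gives v_k = k (15 − k). Substituting k = 3: v_3 = 3 · 12 = 36.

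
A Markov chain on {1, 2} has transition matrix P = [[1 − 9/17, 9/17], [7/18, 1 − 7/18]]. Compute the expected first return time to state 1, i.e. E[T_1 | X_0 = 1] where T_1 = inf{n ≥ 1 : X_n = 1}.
E[T_1 | X_0 = 1] = 1/π_1 = 281/119

For an irreducible recurrent Markov chain with stationary distribution π, E[T_i | X_0 = i] = 1/π_i (Kac's formula). Here π_1 = (7/18)/(9/17 + 7/18) = (7/18)/(281/306) = 119/281, so E[T_1 | X_0 = 1] = 1/π_1 = (9/17 + 7/18)/(7/18) = (281/306)/(7/18) = 281/119.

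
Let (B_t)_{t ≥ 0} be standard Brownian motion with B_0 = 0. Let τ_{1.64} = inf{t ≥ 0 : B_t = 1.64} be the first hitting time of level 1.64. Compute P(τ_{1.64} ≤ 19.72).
P(τ_{1.64} ≤ 19.72) = 2(1 − Φ(1.64/√19.72)) = 2(1 − Φ(0.3693)) ≈ 0.7119

By the reflection principle for standard BM, P(τ_b ≤ t) = 2 · P(B_t ≥ b). Since B_t ~ N(0, t), P(B_t ≥ 1.64) = 1 − Φ(1.64/√t) = 1 − Φ(1.64/√19.72) = 1 − Φ(0.3693) ≈ 0.35595. Doubling: P(τ_{1.64} ≤ 19.72) ≈ 2 · 0.35595 = 0.71190 ≈ 0.7119.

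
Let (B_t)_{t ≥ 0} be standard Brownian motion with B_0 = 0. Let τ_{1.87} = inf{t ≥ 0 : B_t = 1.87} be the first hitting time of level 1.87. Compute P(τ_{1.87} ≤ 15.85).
P(τ_{1.87} ≤ 15.85) = 2(1 − Φ(1.87/√15.85)) = 2(1 − Φ(0.4697)) ≈ 0.6386

By the reflection principle for standard BM, P(τ_b ≤ t) = 2 · P(B_t ≥ b). Since B_t ~ N(0, t), P(B_t ≥ 1.87) = 1 − Φ(1.87/√t) = 1 − Φ(1.87/√15.85) = 1 − Φ(0.4697) ≈ 0.31928. Doubling: P(τ_{1.87} ≤ 15.85) ≈ 2 · 0.31928 = 0.63856 ≈ 0.6386.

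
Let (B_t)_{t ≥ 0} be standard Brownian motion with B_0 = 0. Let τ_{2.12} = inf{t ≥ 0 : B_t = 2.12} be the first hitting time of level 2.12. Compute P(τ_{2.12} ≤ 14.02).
P(τ_{2.12} ≤ 14.02) = 2(1 − Φ(2.12/√14.02)) = 2(1 − Φ(0.5662)) ≈ 0.5713

By the reflection principle for standard BM, P(τ_b ≤ t) = 2 · P(B_t ≥ b). Since B_t ~ N(0, t), P(B_t ≥ 2.12) = 1 − Φ(2.12/√t) = 1 − Φ(2.12/√14.02) = 1 − Φ(0.5662) ≈ 0.28563. Doubling: P(τ_{2.12} ≤ 14.02) ≈ 2 · 0.28563 = 0.57126 ≈ 0.5713.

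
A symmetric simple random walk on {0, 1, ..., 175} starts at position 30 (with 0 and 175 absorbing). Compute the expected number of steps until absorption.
E[τ | X_0 = 30] = 4350

Let v_k = E[τ | X_0 = k]. Boundary: v_0 = v_175 = 0. Recurrence: v_k = 1 + (v_{k-1} + v_{k+1})/2 for 1 ≤ k ≤ 174. The particular solution to v_k − (v_{k-1} + v_{k+1})/2 = 1 is v_k = −k^2. Adding homogeneous solution A + B k and matching boundaries gives v_k = k (175 − k). Substituting k = 30: v_30 = 30 · 145 = 4350.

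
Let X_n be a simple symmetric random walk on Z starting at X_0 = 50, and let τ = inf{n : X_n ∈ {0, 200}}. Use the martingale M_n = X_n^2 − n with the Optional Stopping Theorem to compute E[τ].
E[τ] = 7500

M_n = X_n^2 − n is a martingale (since E[X_{n+1}^2 | F_n] = X_n^2 + 1). By OST (τ has finite mean in a bounded region), E[M_τ] = E[M_0] = X_0^2 − 0 = 50^2 = 2500. Also E[M_τ] = E[X_τ^2] − E[τ]. The walk exits at 0 or 200, with P(hit 200 first) = 50/200, so E[X_τ^2] = 200^2 · 50/200 + 0 = 10000. Thus E[τ] = E[X_τ^2] − E[M_τ] = 10000 − 2500 = 7500 = 50(200 − 50) = 7500.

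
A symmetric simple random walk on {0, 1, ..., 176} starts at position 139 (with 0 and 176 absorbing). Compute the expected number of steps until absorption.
E[τ | X_0 = 139] = 5143

Let v_k = E[τ | X_0 = k]. Boundary: v_0 = v_176 = 0. Recurrence: v_k = 1 + (v_{k-1} + v_{k+1})/2 for 1 ≤ k ≤ 175. The particular solution to v_k − (v_{k-1} + v_{k+1})/2 = 1 is v_k = −k^2. Adding homogeneous solution A + B k and matching boundaries gives v_k = k (176 − k). Substituting k = 139: v_139 = 139 · 37 = 5143.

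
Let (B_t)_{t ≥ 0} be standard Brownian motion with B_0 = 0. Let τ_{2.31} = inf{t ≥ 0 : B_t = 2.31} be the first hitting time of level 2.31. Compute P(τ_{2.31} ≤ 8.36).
P(τ_{2.31} ≤ 8.36) = 2(1 − Φ(2.31/√8.36)) = 2(1 − Φ(0.7989)) ≈ 0.4243

By the reflection principle for standard BM, P(τ_b ≤ t) = 2 · P(B_t ≥ b). Since B_t ~ N(0, t), P(B_t ≥ 2.31) = 1 − Φ(2.31/√t) = 1 − Φ(2.31/√8.36) = 1 − Φ(0.7989) ≈ 0.21217. Doubling: P(τ_{2.31} ≤ 8.36) ≈ 2 · 0.21217 = 0.42434 ≈ 0.4243.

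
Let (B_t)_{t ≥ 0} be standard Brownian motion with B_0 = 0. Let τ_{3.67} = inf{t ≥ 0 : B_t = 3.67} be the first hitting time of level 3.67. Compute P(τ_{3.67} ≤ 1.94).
P(τ_{3.67} ≤ 1.94) = 2(1 − Φ(3.67/√1.94)) = 2(1 − Φ(2.6349)) ≈ 0.0084

By the reflection principle for standard BM, P(τ_b ≤ t) = 2 · P(B_t ≥ b). Since B_t ~ N(0, t), P(B_t ≥ 3.67) = 1 − Φ(3.67/√t) = 1 − Φ(3.67/√1.94) = 1 − Φ(2.6349) ≈ 0.00421. Doubling: P(τ_{3.67} ≤ 1.94) ≈ 2 · 0.00421 = 0.00842 ≈ 0.0084.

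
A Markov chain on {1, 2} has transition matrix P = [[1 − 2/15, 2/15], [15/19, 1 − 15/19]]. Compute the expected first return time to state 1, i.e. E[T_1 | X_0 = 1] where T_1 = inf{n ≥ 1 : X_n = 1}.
E[T_1 | X_0 = 1] = 1/π_1 = 263/225

For an irreducible recurrent Markov chain with stationary distribution π, E[T_i | X_0 = i] = 1/π_i (Kac's formula). Here π_1 = (15/19)/(2/15 + 15/19) = (15/19)/(263/285) = 225/263, so E[T_1 | X_0 = 1] = 1/π_1 = (2/15 + 15/19)/(15/19) = (263/285)/(15/19) = 263/225.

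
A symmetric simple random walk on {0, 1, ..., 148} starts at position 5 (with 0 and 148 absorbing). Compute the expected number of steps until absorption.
E[τ | X_0 = 5] = 715

Let v_k = E[τ | X_0 = k]. Boundary: v_0 = v_148 = 0. Recurrence: v_k = 1 + (v_{k-1} + v_{k+1})/2 for 1 ≤ k ≤ 147. The particular solution to v_k − (v_{k-1} + v_{k+1})/2 = 1 is v_k = −k^2. Adding homogeneous solution A + B k and matching boundaries gives v_k = k (148 − k). Substituting k = 5: v_5 = 5 · 143 = 715.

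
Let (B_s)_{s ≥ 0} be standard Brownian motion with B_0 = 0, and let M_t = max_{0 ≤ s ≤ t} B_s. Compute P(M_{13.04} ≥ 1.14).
P(M_{13.04} ≥ 1.14) = 2·P(B_{13.04} ≥ 1.14) = 2(1 − Φ(1.14/√13.04)) ≈ 0.7522

By the reflection principle for Brownian motion, P(M_t ≥ a) = 2 · P(B_t ≥ a) for a ≥ 0. Since B_t ~ N(0, t), P(B_t ≥ 1.14) = 1 − Φ(1.14/√t) = 1 − Φ(1.14/√13.04) = 1 − Φ(0.3157). So
  P(M_{13.04} ≥ 1.14) = 2(1 − Φ(0.3157)) ≈ 0.7522.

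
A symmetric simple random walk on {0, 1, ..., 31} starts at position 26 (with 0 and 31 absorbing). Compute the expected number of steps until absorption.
E[τ | X_0 = 26] = 130

Let v_k = E[τ | X_0 = k]. Boundary: v_0 = v_31 = 0. Recurrence: v_k = 1 + (v_{k-1} + v_{k+1})/2 for 1 ≤ k ≤ 30. The particular solution to v_k − (v_{k-1} + v_{k+1})/2 = 1 is v_k = −k^2. Adding homogeneous solution A + B k and matching boundaries gives v_k = k (31 − k). Substituting k = 26: v_26 = 26 · 5 = 130.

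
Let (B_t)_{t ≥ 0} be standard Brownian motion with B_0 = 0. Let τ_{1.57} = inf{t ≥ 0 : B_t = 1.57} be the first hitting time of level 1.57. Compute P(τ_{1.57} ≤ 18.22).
P(τ_{1.57} ≤ 18.22) = 2(1 − Φ(1.57/√18.22)) = 2(1 − Φ(0.3678)) ≈ 0.7130

By the reflection principle for standard BM, P(τ_b ≤ t) = 2 · P(B_t ≥ b). Since B_t ~ N(0, t), P(B_t ≥ 1.57) = 1 − Φ(1.57/√t) = 1 − Φ(1.57/√18.22) = 1 − Φ(0.3678) ≈ 0.35651. Doubling: P(τ_{1.57} ≤ 18.22) ≈ 2 · 0.35651 = 0.71302 ≈ 0.7130.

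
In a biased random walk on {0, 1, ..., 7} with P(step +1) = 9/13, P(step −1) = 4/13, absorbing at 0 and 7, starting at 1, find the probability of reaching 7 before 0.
P(hit 7 before 0) = (1 − (4/9)^1) / (1 − (4/9)^7) = 531441/953317

Let u_k denote P(reach 7 before 0 | start at k). Boundary: u_0 = 0, u_7 = 1. Recurrence: u_k = 9/13·u_{k+1} + 4/13·u_{k-1} for 1 ≤ k ≤ 6. Try u_k = A + B·r^k with r = q/p = (4/13)/(9/13) = 4/9. Substitution satisfies the recurrence; boundary conditions give:
  u_k = (1 − r^k) / (1 − r^N) = (1 − (4/9)^1) / (1 − (4/9)^7) = 531441/953317.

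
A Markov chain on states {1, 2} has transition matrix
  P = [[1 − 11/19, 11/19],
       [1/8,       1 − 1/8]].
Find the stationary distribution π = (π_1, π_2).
π_1 = 19/107, π_2 = 88/107

Solve πP = π with π_1 + π_2 = 1. From πP = π: π_1 · (1 − 11/19) + π_2 · 1/8 = π_1 ⇒ π_2 · 1/8 = π_1 · 11/19 ⇒ π_2/π_1 = (11/19)/(1/8) = 88/19. Together with π_1 + π_2 = 1:
  π_1 = (1/8)/(11/19 + 1/8) = (1/8)/(107/152) = 19/107,
  π_2 = (11/19)/(11/19 + 1/8) = (11/19)/(107/152) = 88/107.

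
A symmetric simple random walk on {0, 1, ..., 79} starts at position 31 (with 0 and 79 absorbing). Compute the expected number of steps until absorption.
E[τ | X_0 = 31] = 1488

Let v_k = E[τ | X_0 = k]. Boundary: v_0 = v_79 = 0. Recurrence: v_k = 1 + (v_{k-1} + v_{k+1})/2 for 1 ≤ k ≤ 78. The particular solution to v_k − (v_{k-1} + v_{k+1})/2 = 1 is v_k = −k^2. Adding homogeneous solution A + B k and matching boundaries gives v_k = k (79 − k). Substituting k = 31: v_31 = 31 · 48 = 1488.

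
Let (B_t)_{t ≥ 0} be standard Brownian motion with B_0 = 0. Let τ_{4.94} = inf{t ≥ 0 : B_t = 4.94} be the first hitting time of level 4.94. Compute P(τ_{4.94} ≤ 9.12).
P(τ_{4.94} ≤ 9.12) = 2(1 − Φ(4.94/√9.12)) = 2(1 − Φ(1.6358)) ≈ 0.1019

By the reflection principle for standard BM, P(τ_b ≤ t) = 2 · P(B_t ≥ b). Since B_t ~ N(0, t), P(B_t ≥ 4.94) = 1 − Φ(4.94/√t) = 1 − Φ(4.94/√9.12) = 1 − Φ(1.6358) ≈ 0.05094. Doubling: P(τ_{4.94} ≤ 9.12) ≈ 2 · 0.05094 = 0.10188 ≈ 0.1019.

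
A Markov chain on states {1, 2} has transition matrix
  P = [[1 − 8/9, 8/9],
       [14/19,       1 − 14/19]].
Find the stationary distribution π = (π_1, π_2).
π_1 = 63/139, π_2 = 76/139

Solve πP = π with π_1 + π_2 = 1. From πP = π: π_1 · (1 − 8/9) + π_2 · 14/19 = π_1 ⇒ π_2 · 14/19 = π_1 · 8/9 ⇒ π_2/π_1 = (8/9)/(14/19) = 76/63. Together with π_1 + π_2 = 1:
  π_1 = (14/19)/(8/9 + 14/19) = (14/19)/(278/171) = 63/139,
  π_2 = (8/9)/(8/9 + 14/19) = (8/9)/(278/171) = 76/139.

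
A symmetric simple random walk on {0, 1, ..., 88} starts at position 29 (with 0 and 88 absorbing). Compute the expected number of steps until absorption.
E[τ | X_0 = 29] = 1711

Let v_k = E[τ | X_0 = k]. Boundary: v_0 = v_88 = 0. Recurrence: v_k = 1 + (v_{k-1} + v_{k+1})/2 for 1 ≤ k ≤ 87. The particular solution to v_k − (v_{k-1} + v_{k+1})/2 = 1 is v_k = −k^2. Adding homogeneous solution A + B k and matching boundaries gives v_k = k (88 − k). Substituting k = 29: v_29 = 29 · 59 = 1711.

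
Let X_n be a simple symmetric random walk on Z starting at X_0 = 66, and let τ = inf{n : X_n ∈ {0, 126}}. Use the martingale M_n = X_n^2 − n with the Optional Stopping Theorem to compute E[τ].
E[τ] = 3960

M_n = X_n^2 − n is a martingale (since E[X_{n+1}^2 | F_n] = X_n^2 + 1). By OST (τ has finite mean in a bounded region), E[M_τ] = E[M_0] = X_0^2 − 0 = 66^2 = 4356. Also E[M_τ] = E[X_τ^2] − E[τ]. The walk exits at 0 or 126, with P(hit 126 first) = 66/126, so E[X_τ^2] = 126^2 · 66/126 + 0 = 8316. Thus E[τ] = E[X_τ^2] − E[M_τ] = 8316 − 4356 = 3960 = 66(126 − 66) = 3960.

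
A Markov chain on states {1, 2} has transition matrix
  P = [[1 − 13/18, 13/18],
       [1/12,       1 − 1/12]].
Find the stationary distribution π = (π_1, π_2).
π_1 = 3/29, π_2 = 26/29

Solve πP = π with π_1 + π_2 = 1. From πP = π: π_1 · (1 − 13/18) + π_2 · 1/12 = π_1 ⇒ π_2 · 1/12 = π_1 · 13/18 ⇒ π_2/π_1 = (13/18)/(1/12) = 26/3. Together with π_1 + π_2 = 1:
  π_1 = (1/12)/(13/18 + 1/12) = (1/12)/(29/36) = 3/29,
  π_2 = (13/18)/(13/18 + 1/12) = (13/18)/(29/36) = 26/29.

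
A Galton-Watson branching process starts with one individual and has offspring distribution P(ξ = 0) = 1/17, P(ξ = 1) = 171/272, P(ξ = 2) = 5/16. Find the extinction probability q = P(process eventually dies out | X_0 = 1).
q = 16/85

The pgf is f(s) = 1/17 + 171/272·s + 5/16·s². The extinction probability q is the smallest fixed point of f in [0, 1]. Setting s = f(s):
  5/16·s² + (171/272 − 1)·s + 1/17 = 0
  5/16·s² − (1/17 + 5/16)·s + 1/17 = 0
which factors as (s − 1)·(5/16·s − 1/17) = 0, giving roots s = 1 and s = (1/17)/(5/16) = 16/85.
Mean offspring μ = 171/272 + 2·5/16 = 341/272 > 1 (supercritical), so q < 1. The extinction probability is the smaller root: q = (1/17)/(5/16) = 16/85.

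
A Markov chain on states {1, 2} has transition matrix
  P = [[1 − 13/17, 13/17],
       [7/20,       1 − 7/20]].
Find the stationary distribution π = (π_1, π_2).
π_1 = 119/379, π_2 = 260/379

Solve πP = π with π_1 + π_2 = 1. From πP = π: π_1 · (1 − 13/17) + π_2 · 7/20 = π_1 ⇒ π_2 · 7/20 = π_1 · 13/17 ⇒ π_2/π_1 = (13/17)/(7/20) = 260/119. Together with π_1 + π_2 = 1:
  π_1 = (7/20)/(13/17 + 7/20) = (7/20)/(379/340) = 119/379,
  π_2 = (13/17)/(13/17 + 7/20) = (13/17)/(379/340) = 260/379.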